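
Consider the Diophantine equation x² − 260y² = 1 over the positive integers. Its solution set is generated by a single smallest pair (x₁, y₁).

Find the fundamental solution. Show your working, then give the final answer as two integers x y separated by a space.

√260 = [16; 8,32, …], period ℓ=2 (even) → k=1
k=0  a_k=16  p_k/q_k = 16/1
k=1  a_k=8  p_k/q_k = 129/8
(x₁, y₁) = (129, 8);  129² − 260·8² = 1 ✓

129 8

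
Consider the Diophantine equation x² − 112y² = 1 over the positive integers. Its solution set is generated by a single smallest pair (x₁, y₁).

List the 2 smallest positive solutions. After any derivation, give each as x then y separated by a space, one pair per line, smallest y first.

127 12
32257 3048

√112 → a₀=10, period (1,1,2,1,1,20); ℓ=6 even so k=5
k=0  a_k=10  p_k/q_k = 10/1
k=1  a_k=1  p_k/q_k = 11/1
k=2  a_k=1  p_k/q_k = 21/2
k=3  a_k=2  p_k/q_k = 53/5
k=4  a_k=1  p_k/q_k = 74/7
k=5  a_k=1  p_k/q_k = 127/12
→ (127, 12).  Check: 127²=16129, 112·12²=16128, difference 1.
k=2:  x_2 = 127·127+112·12·12 = 32257,  y_2 = 127·12+12·127 = 3048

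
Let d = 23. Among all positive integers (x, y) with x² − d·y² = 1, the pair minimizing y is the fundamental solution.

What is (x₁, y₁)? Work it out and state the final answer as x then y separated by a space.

24 5

[4; 1,3,1,8] for √23; ℓ=4 ⇒ convergent index 3
i=0: a=4 ⇒ p=4, q=1
i=1: a=1 ⇒ p=5, q=1
i=2: a=3 ⇒ p=19, q=4
i=3: a=1 ⇒ p=24, q=5
→ (24, 5).  Check: 24²=576, 23·5²=575, difference 1.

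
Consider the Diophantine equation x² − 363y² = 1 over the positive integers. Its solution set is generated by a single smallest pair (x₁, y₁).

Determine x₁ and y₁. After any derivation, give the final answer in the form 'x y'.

d=363: √d = [19; 19,38] (ℓ=2, even), read p_1/q_1
k=0  a_k=19  p_k/q_k = 19/1
k=1  a_k=19  p_k/q_k = 362/19
(x₁, y₁) = (362, 19);  362² − 363·19² = 1 ✓

362 19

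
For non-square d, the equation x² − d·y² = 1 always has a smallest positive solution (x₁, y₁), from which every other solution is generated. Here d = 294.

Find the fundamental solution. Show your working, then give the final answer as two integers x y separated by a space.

4801 280

d=294: √d = [17; 6,1,4,1,6,34] (ℓ=6, even), read p_5/q_5
step 0: (17, 1)  from 17·(1,0) + (0,1)
…
step 3: (583, 34)  from 4·(120,7) + (103,6)
step 4: (703, 41)  from 1·(583,34) + (120,7)
step 5: (4801, 280)  from 6·(703,41) + (583,34)
fundamental: x₁=4801, y₁=280  (since 23049601 − 294·78400 = 1)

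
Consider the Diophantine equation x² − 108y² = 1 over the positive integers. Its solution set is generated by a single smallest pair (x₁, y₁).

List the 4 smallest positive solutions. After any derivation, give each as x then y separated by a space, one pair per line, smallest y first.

1351 130
3650401 351260
9863382151 949104390
26650854921601 2564479710520

√108 = [10; 2,1,1,4,1,1,2,20, …], period ℓ=8 (even) → k=7
step 0: (10, 1)  from 10·(1,0) + (0,1)
…
step 2: (31, 3)  from 1·(21,2) + (10,1)
…
step 4: (239, 23)  from 4·(52,5) + (31,3)
…
step 6: (530, 51)  from 1·(291,28) + (239,23)
step 7: (1351, 130)  from 2·(530,51) + (291,28)
(x₁, y₁) = (1351, 130);  1351² − 108·130² = 1 ✓
(x_2, y_2) = (1351·1351 + 108·130·130, 1351·130 + 130·1351) = (3650401, 351260)
(x_3, y_3) = (1351·3650401 + 108·130·351260, 1351·351260 + 130·3650401) = (9863382151, 949104390)
(x_4, y_4) = (1351·9863382151 + 108·130·949104390, 1351·949104390 + 130·9863382151) = (26650854921601, 2564479710520)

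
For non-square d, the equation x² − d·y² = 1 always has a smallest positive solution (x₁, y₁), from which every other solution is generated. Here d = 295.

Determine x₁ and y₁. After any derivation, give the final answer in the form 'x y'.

2024999 117900

[17; 5,1,2,3,2,6,2,3,2,1,5,34] for √295; ℓ=12 ⇒ convergent index 11
i=0: a=17 ⇒ p=17, q=1
…
i=2: a=1 ⇒ p=103, q=6
i=3: a=2 ⇒ p=292, q=17
i=4: a=3 ⇒ p=979, q=57
i=5: a=2 ⇒ p=2250, q=131
i=6: a=6 ⇒ p=14479, q=843
i=7: a=2 ⇒ p=31208, q=1817
…
i=9: a=2 ⇒ p=247414, q=14405
i=10: a=1 ⇒ p=355517, q=20699
i=11: a=5 ⇒ p=2024999, q=117900
(x₁, y₁) = (2024999, 117900);  2024999² − 295·117900² = 1 ✓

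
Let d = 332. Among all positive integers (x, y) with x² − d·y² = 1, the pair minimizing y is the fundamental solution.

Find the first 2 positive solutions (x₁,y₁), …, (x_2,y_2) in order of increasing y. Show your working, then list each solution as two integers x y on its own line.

13447 738
361643617 19847772

√332 → a₀=18, period (4,1,1,8,1,1,4,36); ℓ=8 even so k=7
step 0: (18, 1)  from 18·(1,0) + (0,1)
…
step 2: (91, 5)  from 1·(73,4) + (18,1)
…
step 4: (1403, 77)  from 8·(164,9) + (91,5)
step 5: (1567, 86)  from 1·(1403,77) + (164,9)
step 6: (2970, 163)  from 1·(1567,86) + (1403,77)
step 7: (13447, 738)  from 4·(2970,163) + (1567,86)
(x₁, y₁) = (13447, 738);  13447² − 332·738² = 1 ✓
n=2: (13447,738)∘(13447,738) = (13447·13447+332·738·738, 13447·738+738·13447) = (361643617,19847772)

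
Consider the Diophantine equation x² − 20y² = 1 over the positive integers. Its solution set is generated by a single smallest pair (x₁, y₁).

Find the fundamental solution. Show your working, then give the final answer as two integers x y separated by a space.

[4; 2,8] for √20; ℓ=2 ⇒ convergent index 1
step 0: (4, 1)  from 4·(1,0) + (0,1)
step 1: (9, 2)  from 2·(4,1) + (1,0)
fundamental: x₁=9, y₁=2  (since 81 − 20·4 = 1)

9 2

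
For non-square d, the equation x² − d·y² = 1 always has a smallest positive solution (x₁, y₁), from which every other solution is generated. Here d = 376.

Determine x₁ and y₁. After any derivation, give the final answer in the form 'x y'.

[19; 2,1,1,3,1,…,1,2,38] for √376; ℓ=16 ⇒ convergent index 15
a_0=19:  p_0=19·1+0=19,  q_0=19·0+1=1
…
a_4=3:  p_4=3·97+58=349,  q_4=3·5+3=18
…
a_6=2:  p_6=2·446+349=1241,  q_6=2·23+18=64
…
a_8=4:  p_8=4·2928+1241=12953,  q_8=4·151+64=668
…
a_11=1:  p_11=1·70621+28834=99455,  q_11=1·3642+1487=5129
a_12=3:  p_12=3·99455+70621=368986,  q_12=3·5129+3642=19029
…
a_14=1:  p_14=1·468441+368986=837427,  q_14=1·24158+19029=43187
a_15=2:  p_15=2·837427+468441=2143295,  q_15=2·43187+24158=110532
fundamental: x₁=2143295, y₁=110532  (since 4593713457025 − 376·12217323024 = 1)

2143295 110532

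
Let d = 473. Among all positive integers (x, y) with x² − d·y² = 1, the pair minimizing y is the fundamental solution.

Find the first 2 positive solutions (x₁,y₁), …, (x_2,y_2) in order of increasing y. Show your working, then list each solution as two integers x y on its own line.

87 4
15137 696

√473 → a₀=21, period (1,2,1,42); ℓ=4 even so k=3
i=0: a=21 ⇒ p=21, q=1
…
i=2: a=2 ⇒ p=65, q=3
i=3: a=1 ⇒ p=87, q=4
→ (87, 4).  Check: 87²=7569, 473·4²=7568, difference 1.
n=2: (87,4)∘(87,4) = (87·87+473·4·4, 87·4+4·87) = (15137,696)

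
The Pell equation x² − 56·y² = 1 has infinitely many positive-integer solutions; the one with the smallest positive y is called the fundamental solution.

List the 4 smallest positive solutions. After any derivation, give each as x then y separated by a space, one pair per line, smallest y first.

d=56: √d = [7; 2,14] (ℓ=2, even), read p_1/q_1
i=0: a=7 ⇒ p=7, q=1
i=1: a=2 ⇒ p=15, q=2
fundamental: x₁=15, y₁=2  (since 225 − 56·4 = 1)
(x_2, y_2) = (15·15 + 56·2·2, 15·2 + 2·15) = (449, 60)
(x_3, y_3) = (15·449 + 56·2·60, 15·60 + 2·449) = (13455, 1798)
(x_4, y_4) = (15·13455 + 56·2·1798, 15·1798 + 2·13455) = (403201, 53880)

15 2
449 60
13455 1798
403201 53880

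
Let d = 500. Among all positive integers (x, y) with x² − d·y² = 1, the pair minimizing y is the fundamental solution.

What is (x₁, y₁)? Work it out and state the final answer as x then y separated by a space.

930249 41602

√500 = [22; 2,1,3,2,1,…,1,2,44, …], period ℓ=14 (even) → k=13
step 0: (22, 1)  from 22·(1,0) + (0,1)
step 1: (45, 2)  from 2·(22,1) + (1,0)
step 2: (67, 3)  from 1·(45,2) + (22,1)
step 3: (246, 11)  from 3·(67,3) + (45,2)
step 4: (559, 25)  from 2·(246,11) + (67,3)
…
step 8: (15809, 707)  from 1·(14445,646) + (1364,61)
…
step 10: (76317, 3413)  from 2·(30254,1353) + (15809,707)
step 11: (259205, 11592)  from 3·(76317,3413) + (30254,1353)
step 12: (335522, 15005)  from 1·(259205,11592) + (76317,3413)
step 13: (930249, 41602)  from 2·(335522,15005) + (259205,11592)
(x₁, y₁) = (930249, 41602);  930249² − 500·41602² = 1 ✓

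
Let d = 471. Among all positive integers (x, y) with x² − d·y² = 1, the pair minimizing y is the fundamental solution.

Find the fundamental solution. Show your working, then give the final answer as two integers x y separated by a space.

√471 = [21; 1,2,2,1,3,…,2,1,42, …], period ℓ=14 (even) → k=13
step 0: (21, 1)  from 21·(1,0) + (0,1)
step 1: (22, 1)  from 1·(21,1) + (1,0)
step 2: (65, 3)  from 2·(22,1) + (21,1)
…
step 5: (803, 37)  from 3·(217,10) + (152,7)
step 6: (3429, 158)  from 4·(803,37) + (217,10)
step 7: (48809, 2249)  from 14·(3429,158) + (803,37)
step 8: (198665, 9154)  from 4·(48809,2249) + (3429,158)
step 9: (644804, 29711)  from 3·(198665,9154) + (48809,2249)
step 10: (843469, 38865)  from 1·(644804,29711) + (198665,9154)
step 11: (2331742, 107441)  from 2·(843469,38865) + (644804,29711)
step 12: (5506953, 253747)  from 2·(2331742,107441) + (843469,38865)
step 13: (7838695, 361188)  from 1·(5506953,253747) + (2331742,107441)
(x₁, y₁) = (7838695, 361188);  7838695² − 471·361188² = 1 ✓

7838695 361188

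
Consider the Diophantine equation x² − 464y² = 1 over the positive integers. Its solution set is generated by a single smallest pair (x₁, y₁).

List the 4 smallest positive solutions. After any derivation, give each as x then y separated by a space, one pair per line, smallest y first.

√464 → a₀=21, period (1,1,5,1,1,1,5,1,1,42); ℓ=10 even so k=9
i=0: a=21 ⇒ p=21, q=1
i=1: a=1 ⇒ p=22, q=1
i=2: a=1 ⇒ p=43, q=2
…
i=4: a=1 ⇒ p=280, q=13
i=5: a=1 ⇒ p=517, q=24
i=6: a=1 ⇒ p=797, q=37
…
i=8: a=1 ⇒ p=5299, q=246
i=9: a=1 ⇒ p=9801, q=455
(x₁, y₁) = (9801, 455);  9801² − 464·455² = 1 ✓
(x_2, y_2) = (9801·9801 + 464·455·455, 9801·455 + 455·9801) = (192119201, 8918910)
(x_3, y_3) = (9801·192119201 + 464·455·8918910, 9801·8918910 + 455·192119201) = (3765920568201, 174828473365)
(x_4, y_4) = (9801·3765920568201 + 464·455·174828473365, 9801·174828473365 + 455·3765920568201) = (73819574785756801, 3426987725981820)

9801 455
192119201 8918910
3765920568201 174828473365
73819574785756801 3426987725981820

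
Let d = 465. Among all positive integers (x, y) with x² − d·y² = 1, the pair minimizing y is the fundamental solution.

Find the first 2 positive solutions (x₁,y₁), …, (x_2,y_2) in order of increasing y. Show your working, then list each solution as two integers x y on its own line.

d=465: √d = [21; 1,1,3,2,2,2,3,1,1,42] (ℓ=10, even), read p_9/q_9
a_0=21:  p_0=21·1+0=21,  q_0=21·0+1=1
…
a_2=1:  p_2=1·22+21=43,  q_2=1·1+1=2
…
a_5=2:  p_5=2·345+151=841,  q_5=2·16+7=39
a_6=2:  p_6=2·841+345=2027,  q_6=2·39+16=94
a_7=3:  p_7=3·2027+841=6922,  q_7=3·94+39=321
a_8=1:  p_8=1·6922+2027=8949,  q_8=1·321+94=415
a_9=1:  p_9=1·8949+6922=15871,  q_9=1·415+321=736
fundamental: x₁=15871, y₁=736  (since 251888641 − 465·541696 = 1)
n=2: (15871,736)∘(15871,736) = (15871·15871+465·736·736, 15871·736+736·15871) = (503777281,23362112)

15871 736
503777281 23362112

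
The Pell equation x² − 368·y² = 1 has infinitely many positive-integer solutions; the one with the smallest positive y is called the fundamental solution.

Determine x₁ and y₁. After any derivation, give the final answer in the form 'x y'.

[19; 5,2,5,38] for √368; ℓ=4 ⇒ convergent index 3
a_0=19:  p_0=19·1+0=19,  q_0=19·0+1=1
…
a_2=2:  p_2=2·96+19=211,  q_2=2·5+1=11
a_3=5:  p_3=5·211+96=1151,  q_3=5·11+5=60
→ (1151, 60).  Check: 1151²=1324801, 368·60²=1324800, difference 1.

1151 60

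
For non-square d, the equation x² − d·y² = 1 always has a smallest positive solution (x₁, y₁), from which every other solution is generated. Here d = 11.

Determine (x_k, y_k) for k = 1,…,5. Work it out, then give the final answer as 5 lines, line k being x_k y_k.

10 3
199 60
3970 1197
79201 23880
1580050 476403

√11 → a₀=3, period (3,6); ℓ=2 even so k=1
i=0: a=3 ⇒ p=3, q=1
i=1: a=3 ⇒ p=10, q=3
→ (10, 3).  Check: 10²=100, 11·3²=99, difference 1.
n=2: (10,3)∘(10,3) = (10·10+11·3·3, 10·3+3·10) = (199,60)
n=3: (199,60)∘(10,3) = (10·199+11·3·60, 10·60+3·199) = (3970,1197)
n=4: (3970,1197)∘(10,3) = (10·3970+11·3·1197, 10·1197+3·3970) = (79201,23880)
n=5: (79201,23880)∘(10,3) = (10·79201+11·3·23880, 10·23880+3·79201) = (1580050,476403)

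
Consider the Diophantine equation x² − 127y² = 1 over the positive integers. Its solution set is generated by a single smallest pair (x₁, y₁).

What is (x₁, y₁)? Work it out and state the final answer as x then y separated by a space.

4730624 419775

√127 = [11; 3,1,2,2,7,11,7,2,2,1,3,22, …], period ℓ=12 (even) → k=11
i=0: a=11 ⇒ p=11, q=1
i=1: a=3 ⇒ p=34, q=3
…
i=3: a=2 ⇒ p=124, q=11
i=4: a=2 ⇒ p=293, q=26
i=5: a=7 ⇒ p=2175, q=193
i=6: a=11 ⇒ p=24218, q=2149
i=7: a=7 ⇒ p=171701, q=15236
i=8: a=2 ⇒ p=367620, q=32621
…
i=10: a=1 ⇒ p=1274561, q=113099
i=11: a=3 ⇒ p=4730624, q=419775
fundamental: x₁=4730624, y₁=419775  (since 22378803429376 − 127·176211050625 = 1)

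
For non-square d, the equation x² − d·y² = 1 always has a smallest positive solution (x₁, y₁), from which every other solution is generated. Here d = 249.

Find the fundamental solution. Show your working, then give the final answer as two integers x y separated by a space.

√249 → a₀=15, period (1,3,1,1,5,…,3,1,30); ℓ=16 even so k=15
a_0=15:  p_0=15·1+0=15,  q_0=15·0+1=1
…
a_2=3:  p_2=3·16+15=63,  q_2=3·1+1=4
a_3=1:  p_3=1·63+16=79,  q_3=1·4+1=5
…
a_8=10:  p_8=10·3582+931=36751,  q_8=10·227+59=2329
a_9=3:  p_9=3·36751+3582=113835,  q_9=3·2329+227=7214
…
a_11=5:  p_11=5·150586+113835=866765,  q_11=5·9543+7214=54929
…
a_14=3:  p_14=3·1884116+1017351=6669699,  q_14=3·119401+64472=422675
a_15=1:  p_15=1·6669699+1884116=8553815,  q_15=1·422675+119401=542076
fundamental: x₁=8553815, y₁=542076  (since 73167751054225 − 249·293846389776 = 1)

8553815 542076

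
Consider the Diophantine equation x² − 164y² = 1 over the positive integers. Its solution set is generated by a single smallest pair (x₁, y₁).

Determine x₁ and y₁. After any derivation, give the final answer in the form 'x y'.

2049 160

d=164: √d = [12; 1,4,6,4,1,24] (ℓ=6, even), read p_5/q_5
a_0=12:  p_0=12·1+0=12,  q_0=12·0+1=1
…
a_4=4:  p_4=4·397+64=1652,  q_4=4·31+5=129
a_5=1:  p_5=1·1652+397=2049,  q_5=1·129+31=160
→ (2049, 160).  Check: 2049²=4198401, 164·160²=4198400, difference 1.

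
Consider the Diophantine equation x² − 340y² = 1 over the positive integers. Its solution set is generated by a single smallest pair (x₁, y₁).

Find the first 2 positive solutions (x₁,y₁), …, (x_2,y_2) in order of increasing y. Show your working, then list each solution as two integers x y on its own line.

[18; 2,3,1,1,1,…,3,2,36] for √340; ℓ=14 ⇒ convergent index 13
k=0  a_k=18  p_k/q_k = 18/1
k=1  a_k=2  p_k/q_k = 37/2
k=2  a_k=3  p_k/q_k = 129/7
k=3  a_k=1  p_k/q_k = 166/9
k=4  a_k=1  p_k/q_k = 295/16
k=5  a_k=1  p_k/q_k = 461/25
k=6  a_k=1  p_k/q_k = 756/41
k=7  a_k=8  p_k/q_k = 6509/353
…
k=9  a_k=1  p_k/q_k = 13774/747
…
k=11  a_k=1  p_k/q_k = 34813/1888
k=12  a_k=3  p_k/q_k = 125478/6805
k=13  a_k=2  p_k/q_k = 285769/15498
→ (285769, 15498).  Check: 285769²=81663921361, 340·15498²=81663921360, difference 1.
n=2: (285769,15498)∘(285769,15498) = (285769·285769+340·15498·15498, 285769·15498+15498·285769) = (163327842721,8857695924)

285769 15498
163327842721 8857695924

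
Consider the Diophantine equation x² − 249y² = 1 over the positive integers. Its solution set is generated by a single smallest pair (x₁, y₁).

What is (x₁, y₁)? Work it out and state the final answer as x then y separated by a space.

8553815 542076

[15; 1,3,1,1,5,…,3,1,30] for √249; ℓ=16 ⇒ convergent index 15
step 0: (15, 1)  from 15·(1,0) + (0,1)
step 1: (16, 1)  from 1·(15,1) + (1,0)
step 2: (63, 4)  from 3·(16,1) + (15,1)
step 3: (79, 5)  from 1·(63,4) + (16,1)
step 4: (142, 9)  from 1·(79,5) + (63,4)
step 5: (789, 50)  from 5·(142,9) + (79,5)
step 6: (931, 59)  from 1·(789,50) + (142,9)
…
step 8: (36751, 2329)  from 10·(3582,227) + (931,59)
step 9: (113835, 7214)  from 3·(36751,2329) + (3582,227)
step 10: (150586, 9543)  from 1·(113835,7214) + (36751,2329)
…
step 12: (1017351, 64472)  from 1·(866765,54929) + (150586,9543)
step 13: (1884116, 119401)  from 1·(1017351,64472) + (866765,54929)
step 14: (6669699, 422675)  from 3·(1884116,119401) + (1017351,64472)
step 15: (8553815, 542076)  from 1·(6669699,422675) + (1884116,119401)
fundamental: x₁=8553815, y₁=542076  (since 73167751054225 − 249·293846389776 = 1)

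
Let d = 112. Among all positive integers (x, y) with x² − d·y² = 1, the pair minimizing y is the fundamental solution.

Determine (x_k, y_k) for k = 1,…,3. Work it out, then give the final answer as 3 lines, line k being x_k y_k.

√112 → a₀=10, period (1,1,2,1,1,20); ℓ=6 even so k=5
i=0: a=10 ⇒ p=10, q=1
i=1: a=1 ⇒ p=11, q=1
i=2: a=1 ⇒ p=21, q=2
i=3: a=2 ⇒ p=53, q=5
i=4: a=1 ⇒ p=74, q=7
i=5: a=1 ⇒ p=127, q=12
(x₁, y₁) = (127, 12);  127² − 112·12² = 1 ✓
n=2: (127,12)∘(127,12) = (127·127+112·12·12, 127·12+12·127) = (32257,3048)
n=3: (32257,3048)∘(127,12) = (127·32257+112·12·3048, 127·3048+12·32257) = (8193151,774180)

127 12
32257 3048
8193151 774180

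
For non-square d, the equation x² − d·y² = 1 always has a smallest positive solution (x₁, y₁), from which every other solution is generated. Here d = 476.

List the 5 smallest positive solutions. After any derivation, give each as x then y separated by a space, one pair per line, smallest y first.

d=476: √d = [21; 1,4,2,10,2,4,1,42] (ℓ=8, even), read p_7/q_7
a_0=21:  p_0=21·1+0=21,  q_0=21·0+1=1
…
a_2=4:  p_2=4·22+21=109,  q_2=4·1+1=5
a_3=2:  p_3=2·109+22=240,  q_3=2·5+1=11
a_4=10:  p_4=10·240+109=2509,  q_4=10·11+5=115
a_5=2:  p_5=2·2509+240=5258,  q_5=2·115+11=241
a_6=4:  p_6=4·5258+2509=23541,  q_6=4·241+115=1079
a_7=1:  p_7=1·23541+5258=28799,  q_7=1·1079+241=1320
→ (28799, 1320).  Check: 28799²=829382401, 476·1320²=829382400, difference 1.
k=2:  x_2 = 28799·28799+476·1320·1320 = 1658764801,  y_2 = 28799·1320+1320·28799 = 76029360
k=3:  x_3 = 28799·1658764801+476·1320·76029360 = 95541534979199,  y_3 = 28799·76029360+1320·1658764801 = 4379139075960
k=4:  x_4 = 28799·95541534979199+476·1320·4379139075960 = 5503001330073139201,  y_4 = 28799·4379139075960+1320·95541534979199 = 252229652421114720
k=5:  x_5 = 28799·5503001330073139201+476·1320·252229652421114720 = 316961870514011136719999,  y_5 = 28799·252229652421114720+1320·5503001330073139201 = 14527923515772226566600

28799 1320
1658764801 76029360
95541534979199 4379139075960
5503001330073139201 252229652421114720
316961870514011136719999 14527923515772226566600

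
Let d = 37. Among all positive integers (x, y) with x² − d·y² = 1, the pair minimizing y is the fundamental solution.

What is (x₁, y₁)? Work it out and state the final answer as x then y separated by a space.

[6; 12] for √37; ℓ=1 ⇒ convergent index 1
k=0  a_k=6  p_k/q_k = 6/1
k=1  a_k=12  p_k/q_k = 73/12
fundamental: x₁=73, y₁=12  (since 5329 − 37·144 = 1)

73 12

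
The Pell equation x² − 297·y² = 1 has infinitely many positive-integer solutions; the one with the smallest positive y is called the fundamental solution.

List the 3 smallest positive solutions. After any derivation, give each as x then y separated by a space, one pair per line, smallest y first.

48599 2820
4723725601 274098360
459136680917399 26641812392460

d=297: √d = [17; 4,3,1,1,2,1,1,3,4,34] (ℓ=10, even), read p_9/q_9
i=0: a=17 ⇒ p=17, q=1
…
i=2: a=3 ⇒ p=224, q=13
…
i=4: a=1 ⇒ p=517, q=30
i=5: a=2 ⇒ p=1327, q=77
i=6: a=1 ⇒ p=1844, q=107
i=7: a=1 ⇒ p=3171, q=184
i=8: a=3 ⇒ p=11357, q=659
i=9: a=4 ⇒ p=48599, q=2820
fundamental: x₁=48599, y₁=2820  (since 2361862801 − 297·7952400 = 1)
k=2:  x_2 = 48599·48599+297·2820·2820 = 4723725601,  y_2 = 48599·2820+2820·48599 = 274098360
k=3:  x_3 = 48599·4723725601+297·2820·274098360 = 459136680917399,  y_3 = 48599·274098360+2820·4723725601 = 26641812392460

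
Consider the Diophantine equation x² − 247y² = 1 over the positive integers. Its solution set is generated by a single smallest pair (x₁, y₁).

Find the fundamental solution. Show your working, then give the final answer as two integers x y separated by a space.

d=247: √d = [15; 1,2,1,1,9,1,9,1,1,2,1,30] (ℓ=12, even), read p_11/q_11
step 0: (15, 1)  from 15·(1,0) + (0,1)
…
step 3: (63, 4)  from 1·(47,3) + (16,1)
…
step 6: (1163, 74)  from 1·(1053,67) + (110,7)
…
step 10: (61089, 3887)  from 2·(24203,1540) + (12683,807)
step 11: (85292, 5427)  from 1·(61089,3887) + (24203,1540)
fundamental: x₁=85292, y₁=5427  (since 7274725264 − 247·29452329 = 1)

85292 5427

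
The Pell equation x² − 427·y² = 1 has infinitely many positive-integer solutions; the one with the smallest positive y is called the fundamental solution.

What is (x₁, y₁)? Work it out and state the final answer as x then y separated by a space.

62 3

√427 = [20; 1,1,1,40, …], period ℓ=4 (even) → k=3
k=0  a_k=20  p_k/q_k = 20/1
k=1  a_k=1  p_k/q_k = 21/1
k=2  a_k=1  p_k/q_k = 41/2
k=3  a_k=1  p_k/q_k = 62/3
→ (62, 3).  Check: 62²=3844, 427·3²=3843, difference 1.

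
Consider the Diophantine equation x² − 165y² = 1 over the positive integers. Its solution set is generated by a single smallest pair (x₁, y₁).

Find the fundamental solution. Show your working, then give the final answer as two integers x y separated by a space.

1079 84

d=165: √d = [12; 1,5,2,5,1,24] (ℓ=6, even), read p_5/q_5
a_0=12:  p_0=12·1+0=12,  q_0=12·0+1=1
…
a_4=5:  p_4=5·167+77=912,  q_4=5·13+6=71
a_5=1:  p_5=1·912+167=1079,  q_5=1·71+13=84
(x₁, y₁) = (1079, 84);  1079² − 165·84² = 1 ✓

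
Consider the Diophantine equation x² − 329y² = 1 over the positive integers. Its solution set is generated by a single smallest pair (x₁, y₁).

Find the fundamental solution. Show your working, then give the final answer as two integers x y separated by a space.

2376415 131016

√329 = [18; 7,4,2,1,1,4,1,1,2,4,7,36, …], period ℓ=12 (even) → k=11
i=0: a=18 ⇒ p=18, q=1
…
i=5: a=1 ⇒ p=2884, q=159
i=6: a=4 ⇒ p=13241, q=730
…
i=8: a=1 ⇒ p=29366, q=1619
…
i=10: a=4 ⇒ p=328794, q=18127
i=11: a=7 ⇒ p=2376415, q=131016
(x₁, y₁) = (2376415, 131016);  2376415² − 329·131016² = 1 ✓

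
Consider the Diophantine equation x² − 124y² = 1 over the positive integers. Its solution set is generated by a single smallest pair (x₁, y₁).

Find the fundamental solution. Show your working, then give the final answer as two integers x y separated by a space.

√124 = [11; 7,2,1,1,1,…,2,7,22, …], period ℓ=16 (even) → k=15
k=0  a_k=11  p_k/q_k = 11/1
…
k=4  a_k=1  p_k/q_k = 412/37
k=5  a_k=1  p_k/q_k = 657/59
k=6  a_k=3  p_k/q_k = 2383/214
k=7  a_k=1  p_k/q_k = 3040/273
k=8  a_k=4  p_k/q_k = 14543/1306
k=9  a_k=1  p_k/q_k = 17583/1579
…
k=12  a_k=1  p_k/q_k = 152167/13665
…
k=14  a_k=2  p_k/q_k = 626251/56239
k=15  a_k=7  p_k/q_k = 4620799/414960
→ (4620799, 414960).  Check: 4620799²=21351783398401, 124·414960²=21351783398400, difference 1.

4620799 414960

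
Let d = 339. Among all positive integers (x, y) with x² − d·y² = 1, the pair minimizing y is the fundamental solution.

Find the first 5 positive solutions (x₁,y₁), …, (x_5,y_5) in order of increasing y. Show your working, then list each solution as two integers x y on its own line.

97970 5321
19196241799 1042596740
3761311617998090 204286405230279
736991398411349512801 40027878239778270520
144406094600958511920229850 7843062462097867920458521

√339 → a₀=18, period (2,2,2,1,17,1,2,2,2,36); ℓ=10 even so k=9
i=0: a=18 ⇒ p=18, q=1
i=1: a=2 ⇒ p=37, q=2
…
i=4: a=1 ⇒ p=313, q=17
i=5: a=17 ⇒ p=5542, q=301
…
i=8: a=2 ⇒ p=40359, q=2192
i=9: a=2 ⇒ p=97970, q=5321
(x₁, y₁) = (97970, 5321);  97970² − 339·5321² = 1 ✓
(97970+5321√339)^2 = 19196241799 + 1042596740√339
(97970+5321√339)^3 = 3761311617998090 + 204286405230279√339
(97970+5321√339)^4 = 736991398411349512801 + 40027878239778270520√339
(97970+5321√339)^5 = 144406094600958511920229850 + 7843062462097867920458521√339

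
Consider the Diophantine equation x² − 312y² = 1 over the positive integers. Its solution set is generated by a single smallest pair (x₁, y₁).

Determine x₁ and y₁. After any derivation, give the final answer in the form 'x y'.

√312 → a₀=17, period (1,1,1,34); ℓ=4 even so k=3
k=0  a_k=17  p_k/q_k = 17/1
…
k=2  a_k=1  p_k/q_k = 35/2
k=3  a_k=1  p_k/q_k = 53/3
(x₁, y₁) = (53, 3);  53² − 312·3² = 1 ✓

53 3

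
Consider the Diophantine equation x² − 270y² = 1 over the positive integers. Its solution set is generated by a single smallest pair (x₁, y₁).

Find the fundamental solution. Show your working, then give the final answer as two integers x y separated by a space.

d=270: √d = [16; 2,3,6,3,2,32] (ℓ=6, even), read p_5/q_5
a_0=16:  p_0=16·1+0=16,  q_0=16·0+1=1
…
a_2=3:  p_2=3·33+16=115,  q_2=3·2+1=7
…
a_4=3:  p_4=3·723+115=2284,  q_4=3·44+7=139
a_5=2:  p_5=2·2284+723=5291,  q_5=2·139+44=322
→ (5291, 322).  Check: 5291²=27994681, 270·322²=27994680, difference 1.

5291 322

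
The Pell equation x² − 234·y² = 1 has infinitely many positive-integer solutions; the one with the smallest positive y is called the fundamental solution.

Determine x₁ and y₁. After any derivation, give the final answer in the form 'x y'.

√234 → a₀=15, period (3,2,1,2,1,2,3,30); ℓ=8 even so k=7
k=0  a_k=15  p_k/q_k = 15/1
…
k=3  a_k=1  p_k/q_k = 153/10
k=4  a_k=2  p_k/q_k = 413/27
k=5  a_k=1  p_k/q_k = 566/37
k=6  a_k=2  p_k/q_k = 1545/101
k=7  a_k=3  p_k/q_k = 5201/340
→ (5201, 340).  Check: 5201²=27050401, 234·340²=27050400, difference 1.

5201 340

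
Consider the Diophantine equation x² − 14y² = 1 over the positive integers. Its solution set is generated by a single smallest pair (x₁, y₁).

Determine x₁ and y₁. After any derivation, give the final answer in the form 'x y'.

[3; 1,2,1,6] for √14; ℓ=4 ⇒ convergent index 3
step 0: (3, 1)  from 3·(1,0) + (0,1)
step 1: (4, 1)  from 1·(3,1) + (1,0)
step 2: (11, 3)  from 2·(4,1) + (3,1)
step 3: (15, 4)  from 1·(11,3) + (4,1)
(x₁, y₁) = (15, 4);  15² − 14·4² = 1 ✓

15 4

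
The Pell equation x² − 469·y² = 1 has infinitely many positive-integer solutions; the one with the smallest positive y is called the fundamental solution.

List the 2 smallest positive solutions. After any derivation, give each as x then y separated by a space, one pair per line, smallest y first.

√469 → a₀=21, period (1,1,1,10,6,10,1,1,1,42); ℓ=10 even so k=9
k=0  a_k=21  p_k/q_k = 21/1
k=1  a_k=1  p_k/q_k = 22/1
k=2  a_k=1  p_k/q_k = 43/2
…
k=5  a_k=6  p_k/q_k = 4223/195
…
k=7  a_k=1  p_k/q_k = 47146/2177
k=8  a_k=1  p_k/q_k = 90069/4159
k=9  a_k=1  p_k/q_k = 137215/6336
fundamental: x₁=137215, y₁=6336  (since 18827956225 − 469·40144896 = 1)
k=2:  x_2 = 137215·137215+469·6336·6336 = 37655912449,  y_2 = 137215·6336+6336·137215 = 1738788480

137215 6336
37655912449 1738788480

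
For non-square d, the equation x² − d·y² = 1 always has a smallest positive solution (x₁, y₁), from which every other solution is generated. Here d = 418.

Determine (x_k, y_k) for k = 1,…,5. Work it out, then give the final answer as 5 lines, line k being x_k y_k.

33857 1656
2292592897 112134384
155240635393601 7593067676520
10511964382749705217 514156984535740896
711807156058272903670337 34815626043260091355224

√418 → a₀=20, period (2,4,20,4,2,40); ℓ=6 even so k=5
step 0: (20, 1)  from 20·(1,0) + (0,1)
…
step 3: (3721, 182)  from 20·(184,9) + (41,2)
step 4: (15068, 737)  from 4·(3721,182) + (184,9)
step 5: (33857, 1656)  from 2·(15068,737) + (3721,182)
(x₁, y₁) = (33857, 1656);  33857² − 418·1656² = 1 ✓
(33857+1656√418)^2 = 2292592897 + 112134384√418
(33857+1656√418)^3 = 155240635393601 + 7593067676520√418
(33857+1656√418)^4 = 10511964382749705217 + 514156984535740896√418
(33857+1656√418)^5 = 711807156058272903670337 + 34815626043260091355224√418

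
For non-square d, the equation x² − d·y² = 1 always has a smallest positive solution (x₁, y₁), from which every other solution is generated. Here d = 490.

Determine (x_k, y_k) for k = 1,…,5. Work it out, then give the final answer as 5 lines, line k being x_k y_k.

1039681 46968
2161873163521 97663474416
4495316905044313921 203077717488555624
9347391150304592810234881 422272088792340335957472
19436609957075163398170578312001 878056535095215307939712337240

[22; 7,2,1,4,4,4,1,2,7,44] for √490; ℓ=10 ⇒ convergent index 9
i=0: a=22 ⇒ p=22, q=1
…
i=3: a=1 ⇒ p=487, q=22
…
i=6: a=4 ⇒ p=40708, q=1839
i=7: a=1 ⇒ p=50315, q=2273
i=8: a=2 ⇒ p=141338, q=6385
i=9: a=7 ⇒ p=1039681, q=46968
→ (1039681, 46968).  Check: 1039681²=1080936581761, 490·46968²=1080936581760, difference 1.
n=2: (1039681,46968)∘(1039681,46968) = (1039681·1039681+490·46968·46968, 1039681·46968+46968·1039681) = (2161873163521,97663474416)
n=3: (2161873163521,97663474416)∘(1039681,46968) = (1039681·2161873163521+490·46968·97663474416, 1039681·97663474416+46968·2161873163521) = (4495316905044313921,203077717488555624)
n=4: (4495316905044313921,203077717488555624)∘(1039681,46968) = (1039681·4495316905044313921+490·46968·203077717488555624, 1039681·203077717488555624+46968·4495316905044313921) = (9347391150304592810234881,422272088792340335957472)
n=5: (9347391150304592810234881,422272088792340335957472)∘(1039681,46968) = (1039681·9347391150304592810234881+490·46968·422272088792340335957472, 1039681·422272088792340335957472+46968·9347391150304592810234881) = (19436609957075163398170578312001,878056535095215307939712337240)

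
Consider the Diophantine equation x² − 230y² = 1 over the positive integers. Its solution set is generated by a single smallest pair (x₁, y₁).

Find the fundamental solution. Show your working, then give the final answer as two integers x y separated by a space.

91 6

√230 → a₀=15, period (6,30); ℓ=2 even so k=1
k=0  a_k=15  p_k/q_k = 15/1
k=1  a_k=6  p_k/q_k = 91/6
→ (91, 6).  Check: 91²=8281, 230·6²=8280, difference 1.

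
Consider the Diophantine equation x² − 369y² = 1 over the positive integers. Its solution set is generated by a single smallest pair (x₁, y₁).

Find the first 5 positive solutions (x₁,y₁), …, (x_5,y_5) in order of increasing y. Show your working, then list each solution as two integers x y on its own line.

d=369: √d = [19; 4,1,3,2,7,4,7,2,3,1,4,38] (ℓ=12, even), read p_11/q_11
step 0: (19, 1)  from 19·(1,0) + (0,1)
…
step 4: (826, 43)  from 2·(365,19) + (96,5)
step 5: (6147, 320)  from 7·(826,43) + (365,19)
…
step 7: (184045, 9581)  from 7·(25414,1323) + (6147,320)
step 8: (393504, 20485)  from 2·(184045,9581) + (25414,1323)
step 9: (1364557, 71036)  from 3·(393504,20485) + (184045,9581)
step 10: (1758061, 91521)  from 1·(1364557,71036) + (393504,20485)
step 11: (8396801, 437120)  from 4·(1758061,91521) + (1364557,71036)
→ (8396801, 437120).  Check: 8396801²=70506267033601, 369·437120²=70506267033600, difference 1.
(x_2, y_2) = (8396801·8396801 + 369·437120·437120, 8396801·437120 + 437120·8396801) = (141012534067201, 7340819306240)
(x_3, y_3) = (8396801·141012534067201 + 369·437120·7340819306240, 8396801·7340819306240 + 437120·141012534067201) = (2368108374136006451201, 123278797782910239360)
(x_4, y_4) = (8396801·2368108374136006451201 + 369·437120·123278797782910239360, 8396801·123278797782910239360 + 437120·2368108374136006451201) = (39769069528107045198367948801, 2070295065004669620717268480)
(x_5, y_5) = (8396801·39769069528107045198367948801 + 369·437120·2070295065004669620717268480, 8396801·2070295065004669620717268480 + 437120·39769069528107045198367948801) = (667865925565355162349028245713920001, 34767711344252426473018978470025600)

8396801 437120
141012534067201 7340819306240
2368108374136006451201 123278797782910239360
39769069528107045198367948801 2070295065004669620717268480
667865925565355162349028245713920001 34767711344252426473018978470025600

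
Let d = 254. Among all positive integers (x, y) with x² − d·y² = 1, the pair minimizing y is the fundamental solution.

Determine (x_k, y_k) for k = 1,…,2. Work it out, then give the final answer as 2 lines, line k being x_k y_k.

[15; 1,14,1,30] for √254; ℓ=4 ⇒ convergent index 3
i=0: a=15 ⇒ p=15, q=1
i=1: a=1 ⇒ p=16, q=1
i=2: a=14 ⇒ p=239, q=15
i=3: a=1 ⇒ p=255, q=16
fundamental: x₁=255, y₁=16  (since 65025 − 254·256 = 1)
k=2:  x_2 = 255·255+254·16·16 = 130049,  y_2 = 255·16+16·255 = 8160

255 16
130049 8160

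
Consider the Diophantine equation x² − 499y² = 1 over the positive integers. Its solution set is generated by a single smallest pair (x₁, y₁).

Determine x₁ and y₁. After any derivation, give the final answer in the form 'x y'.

4490 201

√499 = [22; 2,1,21,1,2,44, …], period ℓ=6 (even) → k=5
i=0: a=22 ⇒ p=22, q=1
i=1: a=2 ⇒ p=45, q=2
…
i=3: a=21 ⇒ p=1452, q=65
i=4: a=1 ⇒ p=1519, q=68
i=5: a=2 ⇒ p=4490, q=201
→ (4490, 201).  Check: 4490²=20160100, 499·201²=20160099, difference 1.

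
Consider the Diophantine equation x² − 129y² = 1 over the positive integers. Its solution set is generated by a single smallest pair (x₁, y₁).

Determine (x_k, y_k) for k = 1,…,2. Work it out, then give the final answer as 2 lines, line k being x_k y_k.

16855 1484
568182049 50025640

√129 → a₀=11, period (2,1,3,1,6,1,3,1,2,22); ℓ=10 even so k=9
a_0=11:  p_0=11·1+0=11,  q_0=11·0+1=1
a_1=2:  p_1=2·11+1=23,  q_1=2·1+0=2
a_2=1:  p_2=1·23+11=34,  q_2=1·2+1=3
a_3=3:  p_3=3·34+23=125,  q_3=3·3+2=11
a_4=1:  p_4=1·125+34=159,  q_4=1·11+3=14
a_5=6:  p_5=6·159+125=1079,  q_5=6·14+11=95
…
a_7=3:  p_7=3·1238+1079=4793,  q_7=3·109+95=422
a_8=1:  p_8=1·4793+1238=6031,  q_8=1·422+109=531
a_9=2:  p_9=2·6031+4793=16855,  q_9=2·531+422=1484
→ (16855, 1484).  Check: 16855²=284091025, 129·1484²=284091024, difference 1.
n=2: (16855,1484)∘(16855,1484) = (16855·16855+129·1484·1484, 16855·1484+1484·16855) = (568182049,50025640)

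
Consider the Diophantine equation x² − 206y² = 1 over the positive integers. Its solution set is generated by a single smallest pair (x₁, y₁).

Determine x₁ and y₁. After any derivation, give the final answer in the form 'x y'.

√206 → a₀=14, period (2,1,5,14,5,1,2,28); ℓ=8 even so k=7
i=0: a=14 ⇒ p=14, q=1
…
i=4: a=14 ⇒ p=3459, q=241
…
i=6: a=1 ⇒ p=20998, q=1463
i=7: a=2 ⇒ p=59535, q=4148
→ (59535, 4148).  Check: 59535²=3544416225, 206·4148²=3544416224, difference 1.

59535 4148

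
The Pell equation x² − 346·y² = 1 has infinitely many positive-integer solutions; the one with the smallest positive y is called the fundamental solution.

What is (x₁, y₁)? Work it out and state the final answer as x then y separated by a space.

[18; 1,1,1,1,36] for √346; ℓ=5 ⇒ convergent index 9
a_0=18:  p_0=18·1+0=18,  q_0=18·0+1=1
…
a_2=1:  p_2=1·19+18=37,  q_2=1·1+1=2
…
a_5=36:  p_5=36·93+56=3404,  q_5=36·5+3=183
…
a_7=1:  p_7=1·3497+3404=6901,  q_7=1·188+183=371
a_8=1:  p_8=1·6901+3497=10398,  q_8=1·371+188=559
a_9=1:  p_9=1·10398+6901=17299,  q_9=1·559+371=930
fundamental: x₁=17299, y₁=930  (since 299255401 − 346·864900 = 1)

17299 930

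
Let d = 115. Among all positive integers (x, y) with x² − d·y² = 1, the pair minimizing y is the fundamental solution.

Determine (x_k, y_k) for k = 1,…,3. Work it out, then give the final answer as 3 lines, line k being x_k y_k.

1126 105
2535751 236460
5710510126 532507815

√115 = [10; 1,2,1,1,1,1,1,2,1,20, …], period ℓ=10 (even) → k=9
i=0: a=10 ⇒ p=10, q=1
i=1: a=1 ⇒ p=11, q=1
i=2: a=2 ⇒ p=32, q=3
…
i=4: a=1 ⇒ p=75, q=7
…
i=6: a=1 ⇒ p=193, q=18
i=7: a=1 ⇒ p=311, q=29
i=8: a=2 ⇒ p=815, q=76
i=9: a=1 ⇒ p=1126, q=105
(x₁, y₁) = (1126, 105);  1126² − 115·105² = 1 ✓
(x_2, y_2) = (1126·1126 + 115·105·105, 1126·105 + 105·1126) = (2535751, 236460)
(x_3, y_3) = (1126·2535751 + 115·105·236460, 1126·236460 + 105·2535751) = (5710510126, 532507815)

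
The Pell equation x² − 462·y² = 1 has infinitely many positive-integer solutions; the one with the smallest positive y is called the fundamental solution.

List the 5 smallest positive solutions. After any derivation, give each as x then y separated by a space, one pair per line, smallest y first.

√462 → a₀=21, period (2,42); ℓ=2 even so k=1
step 0: (21, 1)  from 21·(1,0) + (0,1)
step 1: (43, 2)  from 2·(21,1) + (1,0)
(x₁, y₁) = (43, 2);  43² − 462·2² = 1 ✓
(43+2√462)^2 = 3697 + 172√462
(43+2√462)^3 = 317899 + 14790√462
(43+2√462)^4 = 27335617 + 1271768√462
(43+2√462)^5 = 2350545163 + 109357258√462

43 2
3697 172
317899 14790
27335617 1271768
2350545163 109357258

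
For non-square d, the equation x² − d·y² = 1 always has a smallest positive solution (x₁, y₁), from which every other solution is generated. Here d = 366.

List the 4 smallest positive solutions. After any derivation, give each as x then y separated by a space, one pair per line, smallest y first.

907925 47458
1648655611249 86176609300
2993711291685588725 156483795997357542
5436130649005627630680001 284151100961715516031400

√366 → a₀=19, period (7,1,1,1,2,12,2,1,1,1,7,38); ℓ=12 even so k=11
a_0=19:  p_0=19·1+0=19,  q_0=19·0+1=1
a_1=7:  p_1=7·19+1=134,  q_1=7·1+0=7
a_2=1:  p_2=1·134+19=153,  q_2=1·7+1=8
a_3=1:  p_3=1·153+134=287,  q_3=1·8+7=15
a_4=1:  p_4=1·287+153=440,  q_4=1·15+8=23
a_5=2:  p_5=2·440+287=1167,  q_5=2·23+15=61
a_6=12:  p_6=12·1167+440=14444,  q_6=12·61+23=755
a_7=2:  p_7=2·14444+1167=30055,  q_7=2·755+61=1571
a_8=1:  p_8=1·30055+14444=44499,  q_8=1·1571+755=2326
…
a_10=1:  p_10=1·74554+44499=119053,  q_10=1·3897+2326=6223
a_11=7:  p_11=7·119053+74554=907925,  q_11=7·6223+3897=47458
→ (907925, 47458).  Check: 907925²=824327805625, 366·47458²=824327805624, difference 1.
(x_2, y_2) = (907925·907925 + 366·47458·47458, 907925·47458 + 47458·907925) = (1648655611249, 86176609300)
(x_3, y_3) = (907925·1648655611249 + 366·47458·86176609300, 907925·86176609300 + 47458·1648655611249) = (2993711291685588725, 156483795997357542)
(x_4, y_4) = (907925·2993711291685588725 + 366·47458·156483795997357542, 907925·156483795997357542 + 47458·2993711291685588725) = (5436130649005627630680001, 284151100961715516031400)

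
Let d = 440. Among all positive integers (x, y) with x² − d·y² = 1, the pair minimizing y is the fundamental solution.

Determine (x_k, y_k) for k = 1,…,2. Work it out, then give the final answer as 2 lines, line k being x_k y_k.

21 1
881 42

d=440: √d = [20; 1,40] (ℓ=2, even), read p_1/q_1
a_0=20:  p_0=20·1+0=20,  q_0=20·0+1=1
a_1=1:  p_1=1·20+1=21,  q_1=1·1+0=1
fundamental: x₁=21, y₁=1  (since 441 − 440·1 = 1)
k=2:  x_2 = 21·21+440·1·1 = 881,  y_2 = 21·1+1·21 = 42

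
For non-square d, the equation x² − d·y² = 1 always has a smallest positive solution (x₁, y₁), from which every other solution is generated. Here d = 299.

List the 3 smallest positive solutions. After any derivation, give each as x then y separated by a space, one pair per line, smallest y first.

[17; 3,2,3,34] for √299; ℓ=4 ⇒ convergent index 3
a_0=17:  p_0=17·1+0=17,  q_0=17·0+1=1
…
a_2=2:  p_2=2·52+17=121,  q_2=2·3+1=7
a_3=3:  p_3=3·121+52=415,  q_3=3·7+3=24
fundamental: x₁=415, y₁=24  (since 172225 − 299·576 = 1)
k=2:  x_2 = 415·415+299·24·24 = 344449,  y_2 = 415·24+24·415 = 19920
k=3:  x_3 = 415·344449+299·24·19920 = 285892255,  y_3 = 415·19920+24·344449 = 16533576

415 24
344449 19920
285892255 16533576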